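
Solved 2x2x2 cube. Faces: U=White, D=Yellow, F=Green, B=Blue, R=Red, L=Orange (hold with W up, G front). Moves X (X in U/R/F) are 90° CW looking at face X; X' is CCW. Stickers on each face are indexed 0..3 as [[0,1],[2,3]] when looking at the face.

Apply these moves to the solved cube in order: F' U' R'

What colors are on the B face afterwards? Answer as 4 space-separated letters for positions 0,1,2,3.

After move 1 (F'): F=GGGG U=WWRR R=YRYR D=OOYY L=OWOW
After move 2 (U'): U=WRWR F=OWGG R=GGYR B=YRBB L=BBOW
After move 3 (R'): R=GRGY U=WBWY F=ORGR D=OWYG B=YROB
Query: B face = YROB

Answer: Y R O B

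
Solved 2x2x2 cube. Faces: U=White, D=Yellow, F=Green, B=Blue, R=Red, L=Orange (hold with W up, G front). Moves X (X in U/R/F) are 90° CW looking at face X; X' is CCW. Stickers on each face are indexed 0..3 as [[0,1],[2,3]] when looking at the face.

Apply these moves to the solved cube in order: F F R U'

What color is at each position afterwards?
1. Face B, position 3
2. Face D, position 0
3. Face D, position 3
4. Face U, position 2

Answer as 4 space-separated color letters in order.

After move 1 (F): F=GGGG U=WWOO R=WRWR D=RRYY L=OYOY
After move 2 (F): F=GGGG U=WWYY R=OROR D=WWYY L=OROR
After move 3 (R): R=OORR U=WGYG F=GWGY D=WBYB B=YBWB
After move 4 (U'): U=GGWY F=ORGY R=GWRR B=OOWB L=YBOR
Query 1: B[3] = B
Query 2: D[0] = W
Query 3: D[3] = B
Query 4: U[2] = W

Answer: B W B W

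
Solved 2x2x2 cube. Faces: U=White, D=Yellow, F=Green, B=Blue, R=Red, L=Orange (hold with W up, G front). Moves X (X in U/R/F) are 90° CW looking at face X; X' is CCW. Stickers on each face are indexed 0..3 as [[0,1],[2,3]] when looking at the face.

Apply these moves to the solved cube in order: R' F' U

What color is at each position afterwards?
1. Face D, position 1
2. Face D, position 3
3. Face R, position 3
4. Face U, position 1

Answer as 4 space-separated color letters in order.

After move 1 (R'): R=RRRR U=WBWB F=GWGW D=YGYG B=YBYB
After move 2 (F'): F=WWGG U=WBRR R=GRYR D=OOYG L=OBOW
After move 3 (U): U=RWRB F=GRGG R=YBYR B=OBYB L=WWOW
Query 1: D[1] = O
Query 2: D[3] = G
Query 3: R[3] = R
Query 4: U[1] = W

Answer: O G R W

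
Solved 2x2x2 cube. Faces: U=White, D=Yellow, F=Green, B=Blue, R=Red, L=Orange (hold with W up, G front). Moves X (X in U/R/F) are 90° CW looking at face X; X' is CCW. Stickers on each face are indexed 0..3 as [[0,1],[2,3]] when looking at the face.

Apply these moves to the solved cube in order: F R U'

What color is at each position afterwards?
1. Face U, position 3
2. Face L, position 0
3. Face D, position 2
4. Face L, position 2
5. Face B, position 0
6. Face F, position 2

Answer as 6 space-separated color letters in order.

After move 1 (F): F=GGGG U=WWOO R=WRWR D=RRYY L=OYOY
After move 2 (R): R=WWRR U=WGOG F=GRGY D=RBYB B=OBWB
After move 3 (U'): U=GGWO F=OYGY R=GRRR B=WWWB L=OBOY
Query 1: U[3] = O
Query 2: L[0] = O
Query 3: D[2] = Y
Query 4: L[2] = O
Query 5: B[0] = W
Query 6: F[2] = G

Answer: O O Y O W G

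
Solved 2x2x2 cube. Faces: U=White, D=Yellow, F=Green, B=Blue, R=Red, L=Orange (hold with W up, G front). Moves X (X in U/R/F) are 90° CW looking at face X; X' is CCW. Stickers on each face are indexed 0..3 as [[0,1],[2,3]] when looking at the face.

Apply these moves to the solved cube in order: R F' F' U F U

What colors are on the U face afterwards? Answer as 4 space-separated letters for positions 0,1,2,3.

After move 1 (R): R=RRRR U=WGWG F=GYGY D=YBYB B=WBWB
After move 2 (F'): F=YYGG U=WGRR R=BRYR D=OOYB L=OGOW
After move 3 (F'): F=YGYG U=WGBY R=OROR D=GWYB L=OROR
After move 4 (U): U=BWYG F=ORYG R=WBOR B=ORWB L=YGOR
After move 5 (F): F=YOGR U=BWRG R=YBGR D=OWYB L=YGOW
After move 6 (U): U=RBGW F=YBGR R=ORGR B=YGWB L=YOOW
Query: U face = RBGW

Answer: R B G W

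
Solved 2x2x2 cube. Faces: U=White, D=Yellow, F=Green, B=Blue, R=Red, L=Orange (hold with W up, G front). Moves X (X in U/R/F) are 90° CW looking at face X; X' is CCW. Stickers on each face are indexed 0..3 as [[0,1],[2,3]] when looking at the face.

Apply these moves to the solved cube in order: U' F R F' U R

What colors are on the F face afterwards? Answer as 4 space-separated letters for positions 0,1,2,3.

After move 1 (U'): U=WWWW F=OOGG R=GGRR B=RRBB L=BBOO
After move 2 (F): F=GOGO U=WWOB R=WGWR D=RGYY L=BYOY
After move 3 (R): R=WWRG U=WOOO F=GGGY D=RBYR B=BRWB
After move 4 (F'): F=GYGG U=WOWR R=BWRG D=YYYR L=BOOO
After move 5 (U): U=WWRO F=BWGG R=BRRG B=BOWB L=GYOO
After move 6 (R): R=RBGR U=WWRG F=BYGR D=YWYB B=OOWB
Query: F face = BYGR

Answer: B Y G R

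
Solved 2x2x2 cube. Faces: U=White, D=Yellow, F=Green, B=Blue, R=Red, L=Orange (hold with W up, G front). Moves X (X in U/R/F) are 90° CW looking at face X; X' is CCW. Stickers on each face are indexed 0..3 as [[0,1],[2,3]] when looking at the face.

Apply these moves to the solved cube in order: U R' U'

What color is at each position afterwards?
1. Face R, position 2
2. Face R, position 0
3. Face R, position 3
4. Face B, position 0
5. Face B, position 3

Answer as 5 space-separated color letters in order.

After move 1 (U): U=WWWW F=RRGG R=BBRR B=OOBB L=GGOO
After move 2 (R'): R=BRBR U=WBWO F=RWGW D=YRYG B=YOYB
After move 3 (U'): U=BOWW F=GGGW R=RWBR B=BRYB L=YOOO
Query 1: R[2] = B
Query 2: R[0] = R
Query 3: R[3] = R
Query 4: B[0] = B
Query 5: B[3] = B

Answer: B R R B B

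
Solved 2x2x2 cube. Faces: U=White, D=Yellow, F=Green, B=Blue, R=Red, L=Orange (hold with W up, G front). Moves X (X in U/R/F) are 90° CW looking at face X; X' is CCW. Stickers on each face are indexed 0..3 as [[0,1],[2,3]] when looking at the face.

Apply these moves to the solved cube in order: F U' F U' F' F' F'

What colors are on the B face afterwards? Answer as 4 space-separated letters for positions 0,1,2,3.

After move 1 (F): F=GGGG U=WWOO R=WRWR D=RRYY L=OYOY
After move 2 (U'): U=WOWO F=OYGG R=GGWR B=WRBB L=BBOY
After move 3 (F): F=GOGY U=WOYB R=WGOR D=WGYY L=BROR
After move 4 (U'): U=OBWY F=BRGY R=GOOR B=WGBB L=WROR
After move 5 (F'): F=RYBG U=OBGO R=GOWR D=RRYY L=WYOW
After move 6 (F'): F=YGRB U=OBGW R=RORR D=YWYY L=WOOG
After move 7 (F'): F=GBYR U=OBRR R=WOYR D=OGYY L=WWOG
Query: B face = WGBB

Answer: W G B B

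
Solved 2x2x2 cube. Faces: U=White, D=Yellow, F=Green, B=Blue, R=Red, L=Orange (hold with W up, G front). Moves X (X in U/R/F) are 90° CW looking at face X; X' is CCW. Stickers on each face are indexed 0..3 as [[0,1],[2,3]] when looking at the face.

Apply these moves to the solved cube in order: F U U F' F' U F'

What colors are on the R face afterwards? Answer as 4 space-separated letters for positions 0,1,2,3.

After move 1 (F): F=GGGG U=WWOO R=WRWR D=RRYY L=OYOY
After move 2 (U): U=OWOW F=WRGG R=BBWR B=OYBB L=GGOY
After move 3 (U): U=OOWW F=BBGG R=OYWR B=GGBB L=WROY
After move 4 (F'): F=BGBG U=OOOW R=RYRR D=RYYY L=WWOW
After move 5 (F'): F=GGBB U=OORR R=YYRR D=WWYY L=WWOO
After move 6 (U): U=RORO F=YYBB R=GGRR B=WWBB L=GGOO
After move 7 (F'): F=YBYB U=ROGR R=WGWR D=GOYY L=GOOR
Query: R face = WGWR

Answer: W G W R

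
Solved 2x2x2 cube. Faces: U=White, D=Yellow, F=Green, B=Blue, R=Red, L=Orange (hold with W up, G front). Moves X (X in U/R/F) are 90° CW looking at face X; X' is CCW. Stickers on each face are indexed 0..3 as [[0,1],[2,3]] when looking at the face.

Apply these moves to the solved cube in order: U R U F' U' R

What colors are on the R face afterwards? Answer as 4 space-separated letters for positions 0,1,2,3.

After move 1 (U): U=WWWW F=RRGG R=BBRR B=OOBB L=GGOO
After move 2 (R): R=RBRB U=WRWG F=RYGY D=YBYO B=WOWB
After move 3 (U): U=WWGR F=RBGY R=WORB B=GGWB L=RYOO
After move 4 (F'): F=BYRG U=WWWR R=BOYB D=YOYO L=RROG
After move 5 (U'): U=WRWW F=RRRG R=BYYB B=BOWB L=GGOG
After move 6 (R): R=YBBY U=WRWG F=RORO D=YWYB B=WORB
Query: R face = YBBY

Answer: Y B B Y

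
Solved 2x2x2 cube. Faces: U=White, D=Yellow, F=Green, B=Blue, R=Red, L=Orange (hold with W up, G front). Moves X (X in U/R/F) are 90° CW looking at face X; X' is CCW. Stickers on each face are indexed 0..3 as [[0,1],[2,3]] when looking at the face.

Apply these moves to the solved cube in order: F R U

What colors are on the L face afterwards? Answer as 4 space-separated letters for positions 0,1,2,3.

Answer: G R O Y

Derivation:
After move 1 (F): F=GGGG U=WWOO R=WRWR D=RRYY L=OYOY
After move 2 (R): R=WWRR U=WGOG F=GRGY D=RBYB B=OBWB
After move 3 (U): U=OWGG F=WWGY R=OBRR B=OYWB L=GROY
Query: L face = GROY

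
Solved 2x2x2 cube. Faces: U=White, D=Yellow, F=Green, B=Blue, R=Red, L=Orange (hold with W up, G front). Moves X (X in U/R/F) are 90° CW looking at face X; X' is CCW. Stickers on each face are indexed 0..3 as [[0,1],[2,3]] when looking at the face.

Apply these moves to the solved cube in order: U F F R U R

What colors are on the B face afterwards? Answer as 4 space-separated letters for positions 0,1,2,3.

Answer: G R W B

Derivation:
After move 1 (U): U=WWWW F=RRGG R=BBRR B=OOBB L=GGOO
After move 2 (F): F=GRGR U=WWOG R=WBWR D=RBYY L=GYOY
After move 3 (F): F=GGRR U=WWYY R=OBGR D=WWYY L=GROB
After move 4 (R): R=GORB U=WGYR F=GWRY D=WBYO B=YOWB
After move 5 (U): U=YWRG F=GORY R=YORB B=GRWB L=GWOB
After move 6 (R): R=RYBO U=YORY F=GBRO D=WWYG B=GRWB
Query: B face = GRWB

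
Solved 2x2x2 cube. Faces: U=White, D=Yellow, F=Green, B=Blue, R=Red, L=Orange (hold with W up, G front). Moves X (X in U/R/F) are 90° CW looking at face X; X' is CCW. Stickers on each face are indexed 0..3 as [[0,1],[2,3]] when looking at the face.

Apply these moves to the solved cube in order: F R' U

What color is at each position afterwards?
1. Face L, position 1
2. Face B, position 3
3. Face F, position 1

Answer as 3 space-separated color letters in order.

After move 1 (F): F=GGGG U=WWOO R=WRWR D=RRYY L=OYOY
After move 2 (R'): R=RRWW U=WBOB F=GWGO D=RGYG B=YBRB
After move 3 (U): U=OWBB F=RRGO R=YBWW B=OYRB L=GWOY
Query 1: L[1] = W
Query 2: B[3] = B
Query 3: F[1] = R

Answer: W B R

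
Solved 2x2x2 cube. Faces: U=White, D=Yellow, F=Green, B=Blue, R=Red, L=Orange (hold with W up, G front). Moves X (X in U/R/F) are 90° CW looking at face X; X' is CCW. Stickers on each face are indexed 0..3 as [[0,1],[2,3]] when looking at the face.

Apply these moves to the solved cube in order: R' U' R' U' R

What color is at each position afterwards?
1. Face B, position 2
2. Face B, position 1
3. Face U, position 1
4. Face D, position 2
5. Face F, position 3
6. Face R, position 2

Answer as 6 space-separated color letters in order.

Answer: R R B Y W R

Derivation:
After move 1 (R'): R=RRRR U=WBWB F=GWGW D=YGYG B=YBYB
After move 2 (U'): U=BBWW F=OOGW R=GWRR B=RRYB L=YBOO
After move 3 (R'): R=WRGR U=BYWR F=OBGW D=YOYW B=GRGB
After move 4 (U'): U=YRBW F=YBGW R=OBGR B=WRGB L=GROO
After move 5 (R): R=GORB U=YBBW F=YOGW D=YGYW B=WRRB
Query 1: B[2] = R
Query 2: B[1] = R
Query 3: U[1] = B
Query 4: D[2] = Y
Query 5: F[3] = W
Query 6: R[2] = R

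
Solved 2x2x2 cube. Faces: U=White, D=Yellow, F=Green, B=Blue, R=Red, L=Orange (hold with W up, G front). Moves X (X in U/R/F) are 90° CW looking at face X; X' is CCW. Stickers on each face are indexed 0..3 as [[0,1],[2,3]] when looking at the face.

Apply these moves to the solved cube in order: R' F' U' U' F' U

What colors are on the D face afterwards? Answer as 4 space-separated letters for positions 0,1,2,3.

After move 1 (R'): R=RRRR U=WBWB F=GWGW D=YGYG B=YBYB
After move 2 (F'): F=WWGG U=WBRR R=GRYR D=OOYG L=OBOW
After move 3 (U'): U=BRWR F=OBGG R=WWYR B=GRYB L=YBOW
After move 4 (U'): U=RRBW F=YBGG R=OBYR B=WWYB L=GROW
After move 5 (F'): F=BGYG U=RROY R=OBOR D=RWYG L=GWOB
After move 6 (U): U=ORYR F=OBYG R=WWOR B=GWYB L=BGOB
Query: D face = RWYG

Answer: R W Y G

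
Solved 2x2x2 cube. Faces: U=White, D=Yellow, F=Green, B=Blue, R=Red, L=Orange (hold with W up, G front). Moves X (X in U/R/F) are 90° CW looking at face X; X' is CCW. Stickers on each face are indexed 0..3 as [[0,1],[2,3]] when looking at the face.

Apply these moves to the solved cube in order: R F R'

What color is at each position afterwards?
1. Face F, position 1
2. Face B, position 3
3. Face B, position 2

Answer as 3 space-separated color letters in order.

Answer: G B R

Derivation:
After move 1 (R): R=RRRR U=WGWG F=GYGY D=YBYB B=WBWB
After move 2 (F): F=GGYY U=WGOO R=WRGR D=RRYB L=OYOB
After move 3 (R'): R=RRWG U=WWOW F=GGYO D=RGYY B=BBRB
Query 1: F[1] = G
Query 2: B[3] = B
Query 3: B[2] = R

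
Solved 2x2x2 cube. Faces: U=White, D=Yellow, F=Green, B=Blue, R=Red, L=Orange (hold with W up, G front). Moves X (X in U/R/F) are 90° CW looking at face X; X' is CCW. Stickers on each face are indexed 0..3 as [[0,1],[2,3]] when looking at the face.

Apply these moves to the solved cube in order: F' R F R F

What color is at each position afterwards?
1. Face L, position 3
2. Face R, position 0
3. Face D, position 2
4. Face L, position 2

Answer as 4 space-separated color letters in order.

After move 1 (F'): F=GGGG U=WWRR R=YRYR D=OOYY L=OWOW
After move 2 (R): R=YYRR U=WGRG F=GOGY D=OBYB B=RBWB
After move 3 (F): F=GGYO U=WGWW R=RYGR D=RYYB L=OOOB
After move 4 (R): R=GRRY U=WGWO F=GYYB D=RWYR B=WBGB
After move 5 (F): F=YGBY U=WGBO R=WROY D=RGYR L=OROW
Query 1: L[3] = W
Query 2: R[0] = W
Query 3: D[2] = Y
Query 4: L[2] = O

Answer: W W Y O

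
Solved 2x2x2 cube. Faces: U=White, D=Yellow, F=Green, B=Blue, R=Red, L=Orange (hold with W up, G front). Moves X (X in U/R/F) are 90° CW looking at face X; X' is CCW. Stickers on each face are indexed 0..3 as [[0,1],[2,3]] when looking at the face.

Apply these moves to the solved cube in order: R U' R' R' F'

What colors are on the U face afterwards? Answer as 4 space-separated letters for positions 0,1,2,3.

Answer: G B R Y

Derivation:
After move 1 (R): R=RRRR U=WGWG F=GYGY D=YBYB B=WBWB
After move 2 (U'): U=GGWW F=OOGY R=GYRR B=RRWB L=WBOO
After move 3 (R'): R=YRGR U=GWWR F=OGGW D=YOYY B=BRBB
After move 4 (R'): R=RRYG U=GBWB F=OWGR D=YGYW B=YROB
After move 5 (F'): F=WROG U=GBRY R=GRYG D=BOYW L=WBOW
Query: U face = GBRY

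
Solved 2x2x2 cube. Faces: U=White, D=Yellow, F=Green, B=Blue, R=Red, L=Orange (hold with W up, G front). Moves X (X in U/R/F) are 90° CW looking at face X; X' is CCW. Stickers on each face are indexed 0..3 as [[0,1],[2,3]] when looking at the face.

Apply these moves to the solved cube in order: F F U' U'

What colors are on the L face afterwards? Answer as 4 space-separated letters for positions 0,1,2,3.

Answer: O R O R

Derivation:
After move 1 (F): F=GGGG U=WWOO R=WRWR D=RRYY L=OYOY
After move 2 (F): F=GGGG U=WWYY R=OROR D=WWYY L=OROR
After move 3 (U'): U=WYWY F=ORGG R=GGOR B=ORBB L=BBOR
After move 4 (U'): U=YYWW F=BBGG R=OROR B=GGBB L=OROR
Query: L face = OROR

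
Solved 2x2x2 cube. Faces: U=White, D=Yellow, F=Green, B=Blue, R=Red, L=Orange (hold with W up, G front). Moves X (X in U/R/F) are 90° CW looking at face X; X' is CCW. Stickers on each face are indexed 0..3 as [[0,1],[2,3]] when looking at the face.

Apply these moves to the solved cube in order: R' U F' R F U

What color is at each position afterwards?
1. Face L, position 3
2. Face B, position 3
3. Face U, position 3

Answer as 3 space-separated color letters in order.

Answer: Y B W

Derivation:
After move 1 (R'): R=RRRR U=WBWB F=GWGW D=YGYG B=YBYB
After move 2 (U): U=WWBB F=RRGW R=YBRR B=OOYB L=GWOO
After move 3 (F'): F=RWRG U=WWYR R=GBYR D=WOYG L=GBOB
After move 4 (R): R=YGRB U=WWYG F=RORG D=WYYO B=ROWB
After move 5 (F): F=RRGO U=WWBB R=YGGB D=RYYO L=GWOY
After move 6 (U): U=BWBW F=YGGO R=ROGB B=GWWB L=RROY
Query 1: L[3] = Y
Query 2: B[3] = B
Query 3: U[3] = W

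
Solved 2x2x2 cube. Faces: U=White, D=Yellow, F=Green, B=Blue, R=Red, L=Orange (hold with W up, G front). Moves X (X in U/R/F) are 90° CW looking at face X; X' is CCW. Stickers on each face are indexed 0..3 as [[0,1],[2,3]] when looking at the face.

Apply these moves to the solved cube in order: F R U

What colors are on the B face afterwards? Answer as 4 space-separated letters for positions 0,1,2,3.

Answer: O Y W B

Derivation:
After move 1 (F): F=GGGG U=WWOO R=WRWR D=RRYY L=OYOY
After move 2 (R): R=WWRR U=WGOG F=GRGY D=RBYB B=OBWB
After move 3 (U): U=OWGG F=WWGY R=OBRR B=OYWB L=GROY
Query: B face = OYWB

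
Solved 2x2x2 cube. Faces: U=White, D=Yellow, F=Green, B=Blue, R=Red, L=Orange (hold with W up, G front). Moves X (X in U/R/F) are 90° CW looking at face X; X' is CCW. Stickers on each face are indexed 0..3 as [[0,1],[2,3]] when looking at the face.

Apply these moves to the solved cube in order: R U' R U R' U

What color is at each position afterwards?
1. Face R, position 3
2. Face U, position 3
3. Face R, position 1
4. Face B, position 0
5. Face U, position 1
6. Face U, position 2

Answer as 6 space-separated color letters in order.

Answer: R G B O W W

Derivation:
After move 1 (R): R=RRRR U=WGWG F=GYGY D=YBYB B=WBWB
After move 2 (U'): U=GGWW F=OOGY R=GYRR B=RRWB L=WBOO
After move 3 (R): R=RGRY U=GOWY F=OBGB D=YWYR B=WRGB
After move 4 (U): U=WGYO F=RGGB R=WRRY B=WBGB L=OBOO
After move 5 (R'): R=RYWR U=WGYW F=RGGO D=YGYB B=RBWB
After move 6 (U): U=YWWG F=RYGO R=RBWR B=OBWB L=RGOO
Query 1: R[3] = R
Query 2: U[3] = G
Query 3: R[1] = B
Query 4: B[0] = O
Query 5: U[1] = W
Query 6: U[2] = W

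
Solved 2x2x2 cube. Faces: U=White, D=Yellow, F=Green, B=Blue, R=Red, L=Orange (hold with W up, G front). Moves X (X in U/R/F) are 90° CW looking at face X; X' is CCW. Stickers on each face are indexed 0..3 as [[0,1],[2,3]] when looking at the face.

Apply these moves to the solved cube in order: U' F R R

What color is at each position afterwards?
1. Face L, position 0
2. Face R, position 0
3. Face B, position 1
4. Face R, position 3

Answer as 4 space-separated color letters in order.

After move 1 (U'): U=WWWW F=OOGG R=GGRR B=RRBB L=BBOO
After move 2 (F): F=GOGO U=WWOB R=WGWR D=RGYY L=BYOY
After move 3 (R): R=WWRG U=WOOO F=GGGY D=RBYR B=BRWB
After move 4 (R): R=RWGW U=WGOY F=GBGR D=RWYB B=OROB
Query 1: L[0] = B
Query 2: R[0] = R
Query 3: B[1] = R
Query 4: R[3] = W

Answer: B R R W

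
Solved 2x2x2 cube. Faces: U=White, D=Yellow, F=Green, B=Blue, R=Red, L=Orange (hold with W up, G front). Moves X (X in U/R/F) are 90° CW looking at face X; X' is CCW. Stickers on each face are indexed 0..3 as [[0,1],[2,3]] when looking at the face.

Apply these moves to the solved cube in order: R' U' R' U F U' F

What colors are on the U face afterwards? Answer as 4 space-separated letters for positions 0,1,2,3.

After move 1 (R'): R=RRRR U=WBWB F=GWGW D=YGYG B=YBYB
After move 2 (U'): U=BBWW F=OOGW R=GWRR B=RRYB L=YBOO
After move 3 (R'): R=WRGR U=BYWR F=OBGW D=YOYW B=GRGB
After move 4 (U): U=WBRY F=WRGW R=GRGR B=YBGB L=OBOO
After move 5 (F): F=GWWR U=WBOB R=RRYR D=GGYW L=OYOO
After move 6 (U'): U=BBWO F=OYWR R=GWYR B=RRGB L=YBOO
After move 7 (F): F=WORY U=BBOB R=WWOR D=YGYW L=YGOG
Query: U face = BBOB

Answer: B B O B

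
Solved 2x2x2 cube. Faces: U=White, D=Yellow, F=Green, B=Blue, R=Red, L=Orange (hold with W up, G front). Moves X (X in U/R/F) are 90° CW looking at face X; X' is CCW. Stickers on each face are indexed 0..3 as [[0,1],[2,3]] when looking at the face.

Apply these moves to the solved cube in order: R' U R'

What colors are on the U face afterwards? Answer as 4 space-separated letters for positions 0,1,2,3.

Answer: W Y B O

Derivation:
After move 1 (R'): R=RRRR U=WBWB F=GWGW D=YGYG B=YBYB
After move 2 (U): U=WWBB F=RRGW R=YBRR B=OOYB L=GWOO
After move 3 (R'): R=BRYR U=WYBO F=RWGB D=YRYW B=GOGB
Query: U face = WYBO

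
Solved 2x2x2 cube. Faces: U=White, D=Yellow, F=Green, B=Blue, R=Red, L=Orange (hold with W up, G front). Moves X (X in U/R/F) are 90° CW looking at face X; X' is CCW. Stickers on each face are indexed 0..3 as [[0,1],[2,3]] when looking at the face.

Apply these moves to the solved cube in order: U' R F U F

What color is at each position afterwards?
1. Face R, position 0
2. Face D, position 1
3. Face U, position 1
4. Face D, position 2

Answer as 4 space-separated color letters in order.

Answer: B W W Y

Derivation:
After move 1 (U'): U=WWWW F=OOGG R=GGRR B=RRBB L=BBOO
After move 2 (R): R=RGRG U=WOWG F=OYGY D=YBYR B=WRWB
After move 3 (F): F=GOYY U=WOOB R=WGGG D=RRYR L=BYOB
After move 4 (U): U=OWBO F=WGYY R=WRGG B=BYWB L=GOOB
After move 5 (F): F=YWYG U=OWBO R=BROG D=GWYR L=GROR
Query 1: R[0] = B
Query 2: D[1] = W
Query 3: U[1] = W
Query 4: D[2] = Y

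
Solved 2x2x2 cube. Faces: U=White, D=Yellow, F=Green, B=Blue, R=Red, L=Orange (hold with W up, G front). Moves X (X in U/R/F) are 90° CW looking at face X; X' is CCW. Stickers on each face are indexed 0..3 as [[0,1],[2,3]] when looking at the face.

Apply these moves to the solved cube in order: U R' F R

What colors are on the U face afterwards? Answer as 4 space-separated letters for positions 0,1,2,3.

Answer: W R O W

Derivation:
After move 1 (U): U=WWWW F=RRGG R=BBRR B=OOBB L=GGOO
After move 2 (R'): R=BRBR U=WBWO F=RWGW D=YRYG B=YOYB
After move 3 (F): F=GRWW U=WBOG R=WROR D=BBYG L=GYOR
After move 4 (R): R=OWRR U=WROW F=GBWG D=BYYY B=GOBB
Query: U face = WROW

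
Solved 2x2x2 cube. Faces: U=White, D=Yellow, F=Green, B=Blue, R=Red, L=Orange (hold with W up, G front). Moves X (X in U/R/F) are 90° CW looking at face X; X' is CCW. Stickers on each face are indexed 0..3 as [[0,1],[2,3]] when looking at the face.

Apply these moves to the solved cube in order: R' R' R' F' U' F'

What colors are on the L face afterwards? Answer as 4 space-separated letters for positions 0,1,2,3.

Answer: W R O W

Derivation:
After move 1 (R'): R=RRRR U=WBWB F=GWGW D=YGYG B=YBYB
After move 2 (R'): R=RRRR U=WYWY F=GBGB D=YWYW B=GBGB
After move 3 (R'): R=RRRR U=WGWG F=GYGY D=YBYB B=WBWB
After move 4 (F'): F=YYGG U=WGRR R=BRYR D=OOYB L=OGOW
After move 5 (U'): U=GRWR F=OGGG R=YYYR B=BRWB L=WBOW
After move 6 (F'): F=GGOG U=GRYY R=OYOR D=BWYB L=WROW
Query: L face = WROW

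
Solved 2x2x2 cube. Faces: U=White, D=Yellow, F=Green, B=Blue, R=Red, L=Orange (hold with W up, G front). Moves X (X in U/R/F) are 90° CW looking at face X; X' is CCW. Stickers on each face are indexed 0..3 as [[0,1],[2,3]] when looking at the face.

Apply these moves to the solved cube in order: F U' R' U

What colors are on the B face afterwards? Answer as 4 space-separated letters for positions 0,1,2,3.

Answer: B B R B

Derivation:
After move 1 (F): F=GGGG U=WWOO R=WRWR D=RRYY L=OYOY
After move 2 (U'): U=WOWO F=OYGG R=GGWR B=WRBB L=BBOY
After move 3 (R'): R=GRGW U=WBWW F=OOGO D=RYYG B=YRRB
After move 4 (U): U=WWWB F=GRGO R=YRGW B=BBRB L=OOOY
Query: B face = BBRB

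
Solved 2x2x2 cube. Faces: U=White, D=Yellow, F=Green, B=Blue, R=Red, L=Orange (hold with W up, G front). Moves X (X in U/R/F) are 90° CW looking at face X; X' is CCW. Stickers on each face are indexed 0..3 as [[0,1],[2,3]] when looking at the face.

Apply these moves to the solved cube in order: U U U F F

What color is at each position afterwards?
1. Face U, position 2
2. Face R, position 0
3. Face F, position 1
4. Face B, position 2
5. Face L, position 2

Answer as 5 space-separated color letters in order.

Answer: Y O G B O

Derivation:
After move 1 (U): U=WWWW F=RRGG R=BBRR B=OOBB L=GGOO
After move 2 (U): U=WWWW F=BBGG R=OORR B=GGBB L=RROO
After move 3 (U): U=WWWW F=OOGG R=GGRR B=RRBB L=BBOO
After move 4 (F): F=GOGO U=WWOB R=WGWR D=RGYY L=BYOY
After move 5 (F): F=GGOO U=WWYY R=OGBR D=WWYY L=BROG
Query 1: U[2] = Y
Query 2: R[0] = O
Query 3: F[1] = G
Query 4: B[2] = B
Query 5: L[2] = O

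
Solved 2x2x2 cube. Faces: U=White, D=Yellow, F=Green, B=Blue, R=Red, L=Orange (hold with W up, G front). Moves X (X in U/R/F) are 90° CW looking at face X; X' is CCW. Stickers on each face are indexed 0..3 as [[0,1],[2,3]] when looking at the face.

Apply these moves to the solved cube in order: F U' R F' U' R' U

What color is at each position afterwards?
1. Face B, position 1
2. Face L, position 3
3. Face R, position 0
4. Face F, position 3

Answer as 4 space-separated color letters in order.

After move 1 (F): F=GGGG U=WWOO R=WRWR D=RRYY L=OYOY
After move 2 (U'): U=WOWO F=OYGG R=GGWR B=WRBB L=BBOY
After move 3 (R): R=WGRG U=WYWG F=ORGY D=RBYW B=OROB
After move 4 (F'): F=RYOG U=WYWR R=BGRG D=BYYW L=BGOW
After move 5 (U'): U=YRWW F=BGOG R=RYRG B=BGOB L=OROW
After move 6 (R'): R=YGRR U=YOWB F=BROW D=BGYG B=WGYB
After move 7 (U): U=WYBO F=YGOW R=WGRR B=ORYB L=BROW
Query 1: B[1] = R
Query 2: L[3] = W
Query 3: R[0] = W
Query 4: F[3] = W

Answer: R W W W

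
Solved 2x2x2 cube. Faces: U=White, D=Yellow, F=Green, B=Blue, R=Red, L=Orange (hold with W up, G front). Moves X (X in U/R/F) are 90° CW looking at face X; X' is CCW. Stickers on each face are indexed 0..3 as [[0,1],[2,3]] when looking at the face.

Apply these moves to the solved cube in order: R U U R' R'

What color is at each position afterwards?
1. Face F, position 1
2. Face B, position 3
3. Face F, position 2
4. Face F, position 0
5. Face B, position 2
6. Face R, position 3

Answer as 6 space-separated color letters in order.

Answer: W B G W B O

Derivation:
After move 1 (R): R=RRRR U=WGWG F=GYGY D=YBYB B=WBWB
After move 2 (U): U=WWGG F=RRGY R=WBRR B=OOWB L=GYOO
After move 3 (U): U=GWGW F=WBGY R=OORR B=GYWB L=RROO
After move 4 (R'): R=OROR U=GWGG F=WWGW D=YBYY B=BYBB
After move 5 (R'): R=RROO U=GBGB F=WWGG D=YWYW B=YYBB
Query 1: F[1] = W
Query 2: B[3] = B
Query 3: F[2] = G
Query 4: F[0] = W
Query 5: B[2] = B
Query 6: R[3] = O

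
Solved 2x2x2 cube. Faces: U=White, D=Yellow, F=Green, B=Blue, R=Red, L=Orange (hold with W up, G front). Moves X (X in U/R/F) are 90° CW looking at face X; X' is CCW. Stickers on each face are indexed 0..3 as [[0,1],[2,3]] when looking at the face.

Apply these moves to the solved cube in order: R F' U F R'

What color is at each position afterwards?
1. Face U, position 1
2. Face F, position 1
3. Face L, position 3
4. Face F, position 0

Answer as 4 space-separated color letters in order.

After move 1 (R): R=RRRR U=WGWG F=GYGY D=YBYB B=WBWB
After move 2 (F'): F=YYGG U=WGRR R=BRYR D=OOYB L=OGOW
After move 3 (U): U=RWRG F=BRGG R=WBYR B=OGWB L=YYOW
After move 4 (F): F=GBGR U=RWWY R=RBGR D=YWYB L=YOOO
After move 5 (R'): R=BRRG U=RWWO F=GWGY D=YBYR B=BGWB
Query 1: U[1] = W
Query 2: F[1] = W
Query 3: L[3] = O
Query 4: F[0] = G

Answer: W W O G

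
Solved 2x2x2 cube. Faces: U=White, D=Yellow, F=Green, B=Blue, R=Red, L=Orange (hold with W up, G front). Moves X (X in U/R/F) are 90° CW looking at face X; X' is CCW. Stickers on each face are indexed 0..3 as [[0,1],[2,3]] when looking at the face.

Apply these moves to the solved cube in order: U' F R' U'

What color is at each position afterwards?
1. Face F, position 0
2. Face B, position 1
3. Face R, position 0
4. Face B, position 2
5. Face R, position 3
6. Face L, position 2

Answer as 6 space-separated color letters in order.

After move 1 (U'): U=WWWW F=OOGG R=GGRR B=RRBB L=BBOO
After move 2 (F): F=GOGO U=WWOB R=WGWR D=RGYY L=BYOY
After move 3 (R'): R=GRWW U=WBOR F=GWGB D=ROYO B=YRGB
After move 4 (U'): U=BRWO F=BYGB R=GWWW B=GRGB L=YROY
Query 1: F[0] = B
Query 2: B[1] = R
Query 3: R[0] = G
Query 4: B[2] = G
Query 5: R[3] = W
Query 6: L[2] = O

Answer: B R G G W O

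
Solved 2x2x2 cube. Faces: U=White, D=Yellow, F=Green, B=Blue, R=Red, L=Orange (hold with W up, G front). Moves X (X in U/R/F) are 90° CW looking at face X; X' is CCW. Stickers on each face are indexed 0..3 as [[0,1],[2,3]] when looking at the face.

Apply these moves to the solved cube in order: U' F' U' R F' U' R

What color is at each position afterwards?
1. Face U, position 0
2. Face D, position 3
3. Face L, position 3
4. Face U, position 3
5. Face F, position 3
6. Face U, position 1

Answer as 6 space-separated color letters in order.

Answer: W B W O Y G

Derivation:
After move 1 (U'): U=WWWW F=OOGG R=GGRR B=RRBB L=BBOO
After move 2 (F'): F=OGOG U=WWGR R=YGYR D=BOYY L=BWOW
After move 3 (U'): U=WRWG F=BWOG R=OGYR B=YGBB L=RROW
After move 4 (R): R=YORG U=WWWG F=BOOY D=BBYY B=GGRB
After move 5 (F'): F=OYBO U=WWYR R=BOBG D=RWYY L=RGOW
After move 6 (U'): U=WRWY F=RGBO R=OYBG B=BORB L=GGOW
After move 7 (R): R=BOGY U=WGWO F=RWBY D=RRYB B=YORB
Query 1: U[0] = W
Query 2: D[3] = B
Query 3: L[3] = W
Query 4: U[3] = O
Query 5: F[3] = Y
Query 6: U[1] = G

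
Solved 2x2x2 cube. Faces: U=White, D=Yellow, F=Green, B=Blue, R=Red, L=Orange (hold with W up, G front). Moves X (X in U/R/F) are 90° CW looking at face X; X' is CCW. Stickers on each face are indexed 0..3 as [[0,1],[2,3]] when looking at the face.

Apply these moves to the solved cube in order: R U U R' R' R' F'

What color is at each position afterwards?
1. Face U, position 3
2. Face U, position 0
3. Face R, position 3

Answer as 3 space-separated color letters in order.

Answer: R G O

Derivation:
After move 1 (R): R=RRRR U=WGWG F=GYGY D=YBYB B=WBWB
After move 2 (U): U=WWGG F=RRGY R=WBRR B=OOWB L=GYOO
After move 3 (U): U=GWGW F=WBGY R=OORR B=GYWB L=RROO
After move 4 (R'): R=OROR U=GWGG F=WWGW D=YBYY B=BYBB
After move 5 (R'): R=RROO U=GBGB F=WWGG D=YWYW B=YYBB
After move 6 (R'): R=RORO U=GBGY F=WBGB D=YWYG B=WYWB
After move 7 (F'): F=BBWG U=GBRR R=WOYO D=ROYG L=RYOG
Query 1: U[3] = R
Query 2: U[0] = G
Query 3: R[3] = O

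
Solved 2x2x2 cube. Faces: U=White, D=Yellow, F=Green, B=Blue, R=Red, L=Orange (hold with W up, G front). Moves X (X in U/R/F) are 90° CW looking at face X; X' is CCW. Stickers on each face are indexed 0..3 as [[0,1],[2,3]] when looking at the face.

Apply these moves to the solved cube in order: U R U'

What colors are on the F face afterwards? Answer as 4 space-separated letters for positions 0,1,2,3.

After move 1 (U): U=WWWW F=RRGG R=BBRR B=OOBB L=GGOO
After move 2 (R): R=RBRB U=WRWG F=RYGY D=YBYO B=WOWB
After move 3 (U'): U=RGWW F=GGGY R=RYRB B=RBWB L=WOOO
Query: F face = GGGY

Answer: G G G Y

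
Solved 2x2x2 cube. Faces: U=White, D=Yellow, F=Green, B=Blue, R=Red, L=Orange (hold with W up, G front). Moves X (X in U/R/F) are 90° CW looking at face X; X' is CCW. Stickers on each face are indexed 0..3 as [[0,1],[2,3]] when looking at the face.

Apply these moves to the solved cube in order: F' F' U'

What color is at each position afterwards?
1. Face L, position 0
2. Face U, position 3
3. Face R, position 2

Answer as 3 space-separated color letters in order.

After move 1 (F'): F=GGGG U=WWRR R=YRYR D=OOYY L=OWOW
After move 2 (F'): F=GGGG U=WWYY R=OROR D=WWYY L=OROR
After move 3 (U'): U=WYWY F=ORGG R=GGOR B=ORBB L=BBOR
Query 1: L[0] = B
Query 2: U[3] = Y
Query 3: R[2] = O

Answer: B Y O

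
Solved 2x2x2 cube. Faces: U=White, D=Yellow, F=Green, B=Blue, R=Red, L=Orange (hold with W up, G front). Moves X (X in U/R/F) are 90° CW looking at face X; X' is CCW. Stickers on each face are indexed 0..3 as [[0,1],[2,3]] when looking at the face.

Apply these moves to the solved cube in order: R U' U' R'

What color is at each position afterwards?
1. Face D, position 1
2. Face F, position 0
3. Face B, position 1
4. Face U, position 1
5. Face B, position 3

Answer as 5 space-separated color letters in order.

Answer: B W Y W B

Derivation:
After move 1 (R): R=RRRR U=WGWG F=GYGY D=YBYB B=WBWB
After move 2 (U'): U=GGWW F=OOGY R=GYRR B=RRWB L=WBOO
After move 3 (U'): U=GWGW F=WBGY R=OORR B=GYWB L=RROO
After move 4 (R'): R=OROR U=GWGG F=WWGW D=YBYY B=BYBB
Query 1: D[1] = B
Query 2: F[0] = W
Query 3: B[1] = Y
Query 4: U[1] = W
Query 5: B[3] = B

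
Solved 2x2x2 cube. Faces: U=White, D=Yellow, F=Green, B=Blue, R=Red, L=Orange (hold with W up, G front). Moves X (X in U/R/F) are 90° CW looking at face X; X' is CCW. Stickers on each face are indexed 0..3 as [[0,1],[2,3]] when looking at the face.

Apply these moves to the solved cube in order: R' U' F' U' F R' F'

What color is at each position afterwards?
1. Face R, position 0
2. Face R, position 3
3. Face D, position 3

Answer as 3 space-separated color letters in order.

Answer: Y G W

Derivation:
After move 1 (R'): R=RRRR U=WBWB F=GWGW D=YGYG B=YBYB
After move 2 (U'): U=BBWW F=OOGW R=GWRR B=RRYB L=YBOO
After move 3 (F'): F=OWOG U=BBGR R=GWYR D=BOYG L=YWOW
After move 4 (U'): U=BRBG F=YWOG R=OWYR B=GWYB L=RROW
After move 5 (F): F=OYGW U=BRWR R=BWGR D=YOYG L=RBOO
After move 6 (R'): R=WRBG U=BYWG F=ORGR D=YYYW B=GWOB
After move 7 (F'): F=RROG U=BYWB R=YRYG D=BOYW L=RGOW
Query 1: R[0] = Y
Query 2: R[3] = G
Query 3: D[3] = W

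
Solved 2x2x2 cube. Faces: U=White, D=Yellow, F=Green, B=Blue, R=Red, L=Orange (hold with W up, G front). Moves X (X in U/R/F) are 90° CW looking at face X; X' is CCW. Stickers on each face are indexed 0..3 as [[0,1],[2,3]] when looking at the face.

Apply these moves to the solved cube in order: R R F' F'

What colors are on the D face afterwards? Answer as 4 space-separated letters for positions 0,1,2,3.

Answer: Y W Y W

Derivation:
After move 1 (R): R=RRRR U=WGWG F=GYGY D=YBYB B=WBWB
After move 2 (R): R=RRRR U=WYWY F=GBGB D=YWYW B=GBGB
After move 3 (F'): F=BBGG U=WYRR R=WRYR D=OOYW L=OYOW
After move 4 (F'): F=BGBG U=WYWY R=OROR D=YWYW L=OROR
Query: D face = YWYW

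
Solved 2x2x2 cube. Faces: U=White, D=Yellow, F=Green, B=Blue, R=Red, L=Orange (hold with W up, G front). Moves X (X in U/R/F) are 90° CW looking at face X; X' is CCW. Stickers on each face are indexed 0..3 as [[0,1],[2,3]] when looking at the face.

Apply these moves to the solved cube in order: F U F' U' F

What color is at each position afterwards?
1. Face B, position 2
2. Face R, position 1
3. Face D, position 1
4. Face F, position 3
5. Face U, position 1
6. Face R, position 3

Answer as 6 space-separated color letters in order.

After move 1 (F): F=GGGG U=WWOO R=WRWR D=RRYY L=OYOY
After move 2 (U): U=OWOW F=WRGG R=BBWR B=OYBB L=GGOY
After move 3 (F'): F=RGWG U=OWBW R=RBRR D=GYYY L=GWOO
After move 4 (U'): U=WWOB F=GWWG R=RGRR B=RBBB L=OYOO
After move 5 (F): F=WGGW U=WWOY R=OGBR D=RRYY L=OGOY
Query 1: B[2] = B
Query 2: R[1] = G
Query 3: D[1] = R
Query 4: F[3] = W
Query 5: U[1] = W
Query 6: R[3] = R

Answer: B G R W W R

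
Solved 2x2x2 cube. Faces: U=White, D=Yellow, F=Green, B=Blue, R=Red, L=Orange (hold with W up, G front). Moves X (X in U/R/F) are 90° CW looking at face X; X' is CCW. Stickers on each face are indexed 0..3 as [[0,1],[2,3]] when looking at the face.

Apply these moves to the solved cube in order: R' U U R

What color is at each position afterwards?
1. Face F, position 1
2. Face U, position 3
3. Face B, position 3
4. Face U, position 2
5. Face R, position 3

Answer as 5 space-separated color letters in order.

Answer: G W B B O

Derivation:
After move 1 (R'): R=RRRR U=WBWB F=GWGW D=YGYG B=YBYB
After move 2 (U): U=WWBB F=RRGW R=YBRR B=OOYB L=GWOO
After move 3 (U): U=BWBW F=YBGW R=OORR B=GWYB L=RROO
After move 4 (R): R=RORO U=BBBW F=YGGG D=YYYG B=WWWB
Query 1: F[1] = G
Query 2: U[3] = W
Query 3: B[3] = B
Query 4: U[2] = B
Query 5: R[3] = O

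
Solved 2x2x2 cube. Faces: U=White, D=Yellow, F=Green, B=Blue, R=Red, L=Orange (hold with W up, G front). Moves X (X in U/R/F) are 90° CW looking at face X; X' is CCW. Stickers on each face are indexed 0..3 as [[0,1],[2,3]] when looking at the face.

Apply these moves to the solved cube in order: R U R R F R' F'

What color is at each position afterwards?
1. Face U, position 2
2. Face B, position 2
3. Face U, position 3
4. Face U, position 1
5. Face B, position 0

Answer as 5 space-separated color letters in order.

After move 1 (R): R=RRRR U=WGWG F=GYGY D=YBYB B=WBWB
After move 2 (U): U=WWGG F=RRGY R=WBRR B=OOWB L=GYOO
After move 3 (R): R=RWRB U=WRGY F=RBGB D=YWYO B=GOWB
After move 4 (R): R=RRBW U=WBGB F=RWGO D=YWYG B=YORB
After move 5 (F): F=GROW U=WBOY R=GRBW D=BRYG L=GYOW
After move 6 (R'): R=RWGB U=WROY F=GBOY D=BRYW B=GORB
After move 7 (F'): F=BYGO U=WRRG R=RWBB D=YWYW L=GYOO
Query 1: U[2] = R
Query 2: B[2] = R
Query 3: U[3] = G
Query 4: U[1] = R
Query 5: B[0] = G

Answer: R R G R G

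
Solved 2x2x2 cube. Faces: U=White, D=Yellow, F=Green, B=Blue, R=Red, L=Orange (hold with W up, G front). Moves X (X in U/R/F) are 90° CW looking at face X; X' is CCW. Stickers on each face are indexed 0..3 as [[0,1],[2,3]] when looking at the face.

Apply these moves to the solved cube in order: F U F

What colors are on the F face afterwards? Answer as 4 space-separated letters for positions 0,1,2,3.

After move 1 (F): F=GGGG U=WWOO R=WRWR D=RRYY L=OYOY
After move 2 (U): U=OWOW F=WRGG R=BBWR B=OYBB L=GGOY
After move 3 (F): F=GWGR U=OWYG R=OBWR D=WBYY L=GROR
Query: F face = GWGR

Answer: G W G R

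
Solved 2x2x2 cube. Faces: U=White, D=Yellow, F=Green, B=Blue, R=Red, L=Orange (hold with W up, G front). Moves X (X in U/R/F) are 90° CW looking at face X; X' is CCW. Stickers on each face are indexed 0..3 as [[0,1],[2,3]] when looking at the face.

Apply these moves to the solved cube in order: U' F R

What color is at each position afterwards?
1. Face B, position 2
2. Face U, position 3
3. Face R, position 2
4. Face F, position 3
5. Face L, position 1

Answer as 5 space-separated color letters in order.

Answer: W O R Y Y

Derivation:
After move 1 (U'): U=WWWW F=OOGG R=GGRR B=RRBB L=BBOO
After move 2 (F): F=GOGO U=WWOB R=WGWR D=RGYY L=BYOY
After move 3 (R): R=WWRG U=WOOO F=GGGY D=RBYR B=BRWB
Query 1: B[2] = W
Query 2: U[3] = O
Query 3: R[2] = R
Query 4: F[3] = Y
Query 5: L[1] = Y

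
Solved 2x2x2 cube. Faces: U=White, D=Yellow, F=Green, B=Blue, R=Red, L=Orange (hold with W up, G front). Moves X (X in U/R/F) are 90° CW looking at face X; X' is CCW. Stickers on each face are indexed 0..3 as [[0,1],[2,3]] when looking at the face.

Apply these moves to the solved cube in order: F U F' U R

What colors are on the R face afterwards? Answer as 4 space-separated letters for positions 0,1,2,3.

Answer: R O R Y

Derivation:
After move 1 (F): F=GGGG U=WWOO R=WRWR D=RRYY L=OYOY
After move 2 (U): U=OWOW F=WRGG R=BBWR B=OYBB L=GGOY
After move 3 (F'): F=RGWG U=OWBW R=RBRR D=GYYY L=GWOO
After move 4 (U): U=BOWW F=RBWG R=OYRR B=GWBB L=RGOO
After move 5 (R): R=RORY U=BBWG F=RYWY D=GBYG B=WWOB
Query: R face = RORY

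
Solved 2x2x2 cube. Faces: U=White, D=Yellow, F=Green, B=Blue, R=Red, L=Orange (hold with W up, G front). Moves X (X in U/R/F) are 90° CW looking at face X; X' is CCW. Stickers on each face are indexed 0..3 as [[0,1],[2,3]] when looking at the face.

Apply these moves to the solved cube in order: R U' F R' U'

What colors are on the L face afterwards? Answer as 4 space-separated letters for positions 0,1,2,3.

After move 1 (R): R=RRRR U=WGWG F=GYGY D=YBYB B=WBWB
After move 2 (U'): U=GGWW F=OOGY R=GYRR B=RRWB L=WBOO
After move 3 (F): F=GOYO U=GGOB R=WYWR D=RGYB L=WYOB
After move 4 (R'): R=YRWW U=GWOR F=GGYB D=ROYO B=BRGB
After move 5 (U'): U=WRGO F=WYYB R=GGWW B=YRGB L=BROB
Query: L face = BROB

Answer: B R O B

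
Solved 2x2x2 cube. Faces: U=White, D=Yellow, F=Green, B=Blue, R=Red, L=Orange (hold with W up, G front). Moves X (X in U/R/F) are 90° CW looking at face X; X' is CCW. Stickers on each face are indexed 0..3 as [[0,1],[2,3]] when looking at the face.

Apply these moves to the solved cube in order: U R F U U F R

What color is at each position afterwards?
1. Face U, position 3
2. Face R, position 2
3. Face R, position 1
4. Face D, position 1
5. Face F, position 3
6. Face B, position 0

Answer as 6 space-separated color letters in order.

After move 1 (U): U=WWWW F=RRGG R=BBRR B=OOBB L=GGOO
After move 2 (R): R=RBRB U=WRWG F=RYGY D=YBYO B=WOWB
After move 3 (F): F=GRYY U=WROG R=WBGB D=RRYO L=GYOB
After move 4 (U): U=OWGR F=WBYY R=WOGB B=GYWB L=GROB
After move 5 (U): U=GORW F=WOYY R=GYGB B=GRWB L=WBOB
After move 6 (F): F=YWYO U=GOBB R=RYWB D=GGYO L=WROR
After move 7 (R): R=WRBY U=GWBO F=YGYO D=GWYG B=BROB
Query 1: U[3] = O
Query 2: R[2] = B
Query 3: R[1] = R
Query 4: D[1] = W
Query 5: F[3] = O
Query 6: B[0] = B

Answer: O B R W O B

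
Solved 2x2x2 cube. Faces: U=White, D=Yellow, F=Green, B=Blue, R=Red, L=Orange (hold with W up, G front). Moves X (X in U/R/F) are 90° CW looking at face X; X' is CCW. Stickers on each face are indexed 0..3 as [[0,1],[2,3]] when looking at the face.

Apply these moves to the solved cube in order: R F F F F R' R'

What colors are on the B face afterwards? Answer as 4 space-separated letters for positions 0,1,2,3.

Answer: Y B Y B

Derivation:
After move 1 (R): R=RRRR U=WGWG F=GYGY D=YBYB B=WBWB
After move 2 (F): F=GGYY U=WGOO R=WRGR D=RRYB L=OYOB
After move 3 (F): F=YGYG U=WGBY R=OROR D=GWYB L=OROR
After move 4 (F): F=YYGG U=WGRR R=BRYR D=OOYB L=OGOW
After move 5 (F): F=GYGY U=WGWG R=RRRR D=YBYB L=OOOO
After move 6 (R'): R=RRRR U=WWWW F=GGGG D=YYYY B=BBBB
After move 7 (R'): R=RRRR U=WBWB F=GWGW D=YGYG B=YBYB
Query: B face = YBYB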